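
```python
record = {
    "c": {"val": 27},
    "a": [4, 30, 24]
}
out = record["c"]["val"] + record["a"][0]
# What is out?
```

Trace:
`record = { ...` → record = {'c': {'val': 27}, 'a': [4, 30, 24]}
`out = record["c"]["val"] + record["a"][0]` → out = 31
So out = 31

Answer: 31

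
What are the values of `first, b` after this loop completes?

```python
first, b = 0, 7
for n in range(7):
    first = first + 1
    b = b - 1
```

first goes 0→7, b goes 7→0
`first, b` takes the values: (0, 7) → (1, 7) → (1, 6) → (2, 6) → (2, 5) → (3, 5) → (3, 4) → (4, 4) → (4, 3) → (5, 3) → (5, 2) → (6, 2) → (6, 1) → (7, 1) → (7, 0)

Answer: 7, 0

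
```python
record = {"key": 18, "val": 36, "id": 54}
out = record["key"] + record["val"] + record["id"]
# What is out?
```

Trace:
`record = {"key": 18, "val": 36, "id": 54}` → record = {'key': 18, 'val': 36, 'id': 54}
`out = record["key"] + record["val"] + record["id"]` → out = 108
So out = 108

Answer: 108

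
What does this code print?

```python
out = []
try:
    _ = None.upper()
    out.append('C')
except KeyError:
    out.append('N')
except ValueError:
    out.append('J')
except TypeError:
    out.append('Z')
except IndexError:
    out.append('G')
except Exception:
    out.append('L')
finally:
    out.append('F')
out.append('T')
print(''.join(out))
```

Execution trace: 'L' (except Exception) → 'F' (finally) → 'T' (after the try/except). Output: LFT

Answer: LFT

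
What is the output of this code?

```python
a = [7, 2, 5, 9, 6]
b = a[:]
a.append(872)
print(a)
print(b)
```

Key concept: slice [:] creates copy.
Step by step:
`a = [7, 2, 5, 9, 6]` → a = [7, 2, 5, 9, 6]
`b = a[:]` → b = [7, 2, 5, 9, 6]
`a.append(872)` → a = [7, 2, 5, 9, 6, 872]
`print(a)` → prints [7, 2, 5, 9, 6, 872]
`print(b)` → prints [7, 2, 5, 9, 6]

Answer:
[7, 2, 5, 9, 6, 872]
[7, 2, 5, 9, 6]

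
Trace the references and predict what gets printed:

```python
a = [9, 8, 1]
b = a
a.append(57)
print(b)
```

Key concept: basic list aliasing.
Step by step:
`a = [9, 8, 1]` → a = [9, 8, 1]
`b = a` → b = [9, 8, 1] (same object as a)
`a.append(57)` → a = [9, 8, 1, 57] (same object as b); b = [9, 8, 1, 57] (same object as a)
`print(b)` → prints [9, 8, 1, 57]

Answer: [9, 8, 1, 57]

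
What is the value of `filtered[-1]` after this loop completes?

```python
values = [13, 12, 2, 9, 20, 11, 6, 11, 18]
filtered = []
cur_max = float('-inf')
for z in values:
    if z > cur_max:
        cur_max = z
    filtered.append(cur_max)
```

Running max ends at 20
`filtered` takes the values: [] → [13] → [13, 13] → [13, 13, 13] → [13, 13, 13, 13] → [13, 13, 13, 13, 20] → [13, 13, 13, 13, 20, 20] → [13, 13, 13, 13, 20, 20, 20] → [13, 13, 13, 13, 20, 20, 20, 20] → [13, 13, 13, 13, 20, 20, 20, 20, 20]
So `filtered[-1]` = 20

Answer: 20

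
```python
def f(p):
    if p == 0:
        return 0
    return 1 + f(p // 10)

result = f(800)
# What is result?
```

Count of digits of 800: 3

Answer: 3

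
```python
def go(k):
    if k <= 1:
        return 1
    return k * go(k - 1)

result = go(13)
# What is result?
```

go(13) = 13 * 12 * 11 * 10 * 9 * 8 * 7 * 6 * 5 * 4 * 3 * 2 * 1 = 6227020800

Answer: 6227020800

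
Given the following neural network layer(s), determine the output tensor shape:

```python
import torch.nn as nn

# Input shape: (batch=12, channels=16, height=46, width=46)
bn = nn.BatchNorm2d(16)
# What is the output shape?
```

Input: (12, 16, 46, 46) -> Output: (12, 16, 46, 46)

Answer: (12, 16, 46, 46)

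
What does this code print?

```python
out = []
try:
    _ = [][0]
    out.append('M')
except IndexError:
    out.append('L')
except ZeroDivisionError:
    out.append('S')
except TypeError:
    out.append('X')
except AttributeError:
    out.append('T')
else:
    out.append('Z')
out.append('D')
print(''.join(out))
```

Execution trace: 'L' (except IndexError) → 'D' (after the try/except). Output: LD

Answer: LD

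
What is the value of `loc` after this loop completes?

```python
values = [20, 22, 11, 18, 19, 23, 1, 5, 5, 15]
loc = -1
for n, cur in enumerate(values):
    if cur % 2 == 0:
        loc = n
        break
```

First even number index in [20, 22, 11, 18, 19, 23, 1, 5, 5, 15]
`loc` takes the values: -1 → 0

Answer: 0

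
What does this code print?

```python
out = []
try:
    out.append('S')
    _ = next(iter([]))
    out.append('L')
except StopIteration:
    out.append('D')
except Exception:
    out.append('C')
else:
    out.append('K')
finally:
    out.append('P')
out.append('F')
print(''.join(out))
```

Execution trace: 'S' (try body) → 'D' (except StopIteration) → 'P' (finally) → 'F' (after the try/except). Output: SDPF

Answer: SDPF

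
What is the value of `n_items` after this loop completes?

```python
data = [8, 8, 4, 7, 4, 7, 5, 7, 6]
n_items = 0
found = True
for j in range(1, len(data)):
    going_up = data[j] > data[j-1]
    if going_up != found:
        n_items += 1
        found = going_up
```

Count direction changes in [8, 8, 4, 7, 4, 7, 5, 7, 6]
`n_items` takes the values: 0 → 1 → 2 → 3 → 4 → 5 → 6 → 7

Answer: 7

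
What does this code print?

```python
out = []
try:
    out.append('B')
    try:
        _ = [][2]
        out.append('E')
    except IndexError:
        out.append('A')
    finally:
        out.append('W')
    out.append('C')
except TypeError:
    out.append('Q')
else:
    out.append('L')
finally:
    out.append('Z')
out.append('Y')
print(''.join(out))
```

Execution trace: 'B' (try body) → 'A' (inner except IndexError) → 'W' (inner finally) → 'C' (try body, no exception) → 'L' (else) → 'Z' (finally) → 'Y' (after the try/except). Output: BAWCLZY

Answer: BAWCLZY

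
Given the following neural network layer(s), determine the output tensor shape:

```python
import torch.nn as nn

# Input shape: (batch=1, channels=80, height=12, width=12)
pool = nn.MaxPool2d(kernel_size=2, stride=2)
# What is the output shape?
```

Input: (1, 80, 12, 12) -> Output: (1, 80, 6, 6)

Answer: (1, 80, 6, 6)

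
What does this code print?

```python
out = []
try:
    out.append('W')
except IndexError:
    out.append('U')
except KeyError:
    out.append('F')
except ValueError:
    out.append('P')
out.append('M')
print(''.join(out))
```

Execution trace: 'W' (try body, no exception) → 'M' (after the try/except). Output: WM

Answer: WM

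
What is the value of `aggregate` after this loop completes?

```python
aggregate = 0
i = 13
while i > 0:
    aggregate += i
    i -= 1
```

Sum 13 down to 1
`aggregate` takes the values: 0 → 13 → 25 → 36 → 46 → 55 → 63 → 70 → 76 → 81 → 85 → 88 → 90 → 91

Answer: 91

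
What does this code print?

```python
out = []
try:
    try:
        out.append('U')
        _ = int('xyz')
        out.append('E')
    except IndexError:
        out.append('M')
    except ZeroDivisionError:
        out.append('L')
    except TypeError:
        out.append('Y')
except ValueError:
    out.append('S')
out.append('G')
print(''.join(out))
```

Execution trace: 'U' (try body) → 'S' (outer except ValueError) → 'G' (after the try/except). Output: USG

Answer: USG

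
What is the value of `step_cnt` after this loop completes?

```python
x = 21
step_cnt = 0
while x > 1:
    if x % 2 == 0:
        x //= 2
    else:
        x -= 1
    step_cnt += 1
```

Steps to reduce 21 to 1
`step_cnt` takes the values: 0 → 1 → 2 → 3 → 4 → 5 → 6

Answer: 6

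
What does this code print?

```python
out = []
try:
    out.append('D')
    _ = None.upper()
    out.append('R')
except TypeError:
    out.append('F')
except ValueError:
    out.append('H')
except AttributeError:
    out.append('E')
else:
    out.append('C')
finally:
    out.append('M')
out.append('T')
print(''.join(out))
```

Execution trace: 'D' (try body) → 'E' (except AttributeError) → 'M' (finally) → 'T' (after the try/except). Output: DEMT

Answer: DEMT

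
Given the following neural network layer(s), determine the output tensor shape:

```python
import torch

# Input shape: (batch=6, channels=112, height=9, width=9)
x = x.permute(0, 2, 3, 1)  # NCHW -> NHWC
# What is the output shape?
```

Input: (6, 112, 9, 9) -> Output: (6, 9, 9, 112)

Answer: (6, 9, 9, 112)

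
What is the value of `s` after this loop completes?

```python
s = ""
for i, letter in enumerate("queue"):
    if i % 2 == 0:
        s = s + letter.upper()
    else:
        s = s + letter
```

Uppercase even positions in 'queue'
`s` takes the values: "" → "Q" → "Qu" → "QuE" → "QuEu" → "QuEuE"

Answer: "QuEuE"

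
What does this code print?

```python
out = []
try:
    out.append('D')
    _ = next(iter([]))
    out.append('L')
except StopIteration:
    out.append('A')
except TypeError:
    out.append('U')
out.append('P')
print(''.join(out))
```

Execution trace: 'D' (try body) → 'A' (except StopIteration) → 'P' (after the try/except). Output: DAP

Answer: DAP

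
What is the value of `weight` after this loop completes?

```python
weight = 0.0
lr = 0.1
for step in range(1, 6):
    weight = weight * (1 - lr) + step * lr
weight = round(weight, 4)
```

Moving average with lr=0.1
`weight` takes the values: 0.0 → 0.1 → 0.29 → 0.561 → 0.9049 → 1.31441 → 1.3144

Answer: 1.3144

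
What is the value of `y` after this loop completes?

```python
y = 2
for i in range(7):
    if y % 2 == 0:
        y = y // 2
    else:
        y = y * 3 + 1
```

Collatz-style transformation from 2
`y` takes the values: 2 → 1 → 4 → 2 → 1 → 4 → 2 → 1

Answer: 1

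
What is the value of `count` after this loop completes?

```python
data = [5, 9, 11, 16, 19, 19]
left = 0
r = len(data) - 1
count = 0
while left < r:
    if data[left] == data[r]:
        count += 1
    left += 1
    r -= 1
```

Count matching pairs from ends
`count` takes the values: 0

Answer: 0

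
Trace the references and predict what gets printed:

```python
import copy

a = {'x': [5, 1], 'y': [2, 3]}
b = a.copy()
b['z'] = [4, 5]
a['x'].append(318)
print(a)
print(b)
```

Key concept: shallow copy of dict with mutable values.
Step by step:
`a = {'x': [5, 1], 'y': [2, 3]}` → a = {'x': [5, 1], 'y': [2, 3]}
`b = a.copy()` → b = {'x': [5, 1], 'y': [2, 3]}
`b['z'] = [4, 5]` → b = {'x': [5, 1], 'y': [2, 3], 'z': [4, 5]}
`a['x'].append(318)` → a = {'x': [5, 1, 318], 'y': [2, 3]}; b = {'x': [5, 1, 318], 'y': [2, 3], 'z': [4, 5]}
`print(a)` → prints {'x': [5, 1, 318], 'y': [2, 3]}
`print(b)` → prints {'x': [5, 1, 318], 'y': [2, 3], 'z': [4, 5]}

Answer:
{'x': [5, 1, 318], 'y': [2, 3]}
{'x': [5, 1, 318], 'y': [2, 3], 'z': [4, 5]}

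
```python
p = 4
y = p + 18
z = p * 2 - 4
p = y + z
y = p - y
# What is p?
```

Trace:
`p = 4` → p = 4
`y = p + 18` → y = 22
`z = p * 2 - 4` → z = 4
`p = y + z` → p = 26
`y = p - y` → y = 4
So p = 26

Answer: 26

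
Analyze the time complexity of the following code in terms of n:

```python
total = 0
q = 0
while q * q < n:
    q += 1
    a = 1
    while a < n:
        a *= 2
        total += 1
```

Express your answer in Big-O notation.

Each loop level contributes: √n × log n. Multiplying the contributions gives O(√n log n).

Answer: O(√n log n)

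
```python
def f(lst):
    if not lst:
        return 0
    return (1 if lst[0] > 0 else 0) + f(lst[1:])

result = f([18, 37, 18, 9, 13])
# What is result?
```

Count of positive elements in [18, 37, 18, 9, 13] = 5

Answer: 5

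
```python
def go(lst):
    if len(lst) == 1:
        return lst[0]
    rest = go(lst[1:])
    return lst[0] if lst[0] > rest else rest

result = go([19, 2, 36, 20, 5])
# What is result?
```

Recursive max over [19, 2, 36, 20, 5] = 36

Answer: 36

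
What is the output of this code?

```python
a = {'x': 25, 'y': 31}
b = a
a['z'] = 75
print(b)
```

Key concept: dict aliasing.
Step by step:
`a = {'x': 25, 'y': 31}` → a = {'x': 25, 'y': 31}
`b = a` → b = {'x': 25, 'y': 31} (same object as a)
`a['z'] = 75` → a = {'x': 25, 'y': 31, 'z': 75} (same object as b); b = {'x': 25, 'y': 31, 'z': 75} (same object as a)
`print(b)` → prints {'x': 25, 'y': 31, 'z': 75}

Answer: {'x': 25, 'y': 31, 'z': 75}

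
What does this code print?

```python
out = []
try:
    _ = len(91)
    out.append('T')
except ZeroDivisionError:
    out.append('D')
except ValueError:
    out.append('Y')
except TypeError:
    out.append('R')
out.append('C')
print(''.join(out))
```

Execution trace: 'R' (except TypeError) → 'C' (after the try/except). Output: RC

Answer: RC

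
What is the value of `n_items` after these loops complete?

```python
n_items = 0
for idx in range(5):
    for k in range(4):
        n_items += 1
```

5 * 4 = 20
`n_items` takes the values: 0 → 1 → 2 → 3 → 4 → 5 → 6 → 7 → 8 → 9 → 10 → 11 → 12 → 13 → 14 → 15 → 16 → 17 → 18 → 19 → 20

Answer: 20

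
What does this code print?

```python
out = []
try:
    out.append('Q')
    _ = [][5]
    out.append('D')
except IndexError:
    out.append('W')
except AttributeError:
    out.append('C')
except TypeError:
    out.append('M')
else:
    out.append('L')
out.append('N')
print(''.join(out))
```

Execution trace: 'Q' (try body) → 'W' (except IndexError) → 'N' (after the try/except). Output: QWN

Answer: QWN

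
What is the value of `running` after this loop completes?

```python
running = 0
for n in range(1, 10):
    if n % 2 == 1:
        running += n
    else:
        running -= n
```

Add odd, subtract even
`running` takes the values: 0 → 1 → -1 → 2 → -2 → 3 → -3 → 4 → -4 → 5

Answer: 5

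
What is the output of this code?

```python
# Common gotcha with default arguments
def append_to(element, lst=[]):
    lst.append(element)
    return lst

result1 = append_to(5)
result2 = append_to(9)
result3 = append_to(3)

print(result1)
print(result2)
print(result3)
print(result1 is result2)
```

Key concept: mutable default argument gotcha.
Step by step:
`result1 = append_to(5)` → result1 = [5]
`result2 = append_to(9)` → result1 = [5, 9] (same object as result2); result2 = [5, 9] (same object as result1)
`result3 = append_to(3)` → result1 = [5, 9, 3] (same object as result2, result3); result2 = [5, 9, 3] (same object as result1, result3); result3 = [5, 9, 3] (same object as result1, result2)
`print(result1)` → prints [5, 9, 3]
`print(result2)` → prints [5, 9, 3]
`print(result3)` → prints [5, 9, 3]
`print(result1 is result2)` → prints True

Answer:
[5, 9, 3]
[5, 9, 3]
[5, 9, 3]
True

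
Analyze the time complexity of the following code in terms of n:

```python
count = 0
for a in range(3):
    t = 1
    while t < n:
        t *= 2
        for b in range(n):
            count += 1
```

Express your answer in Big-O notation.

Each loop level contributes: 1 × log n × n. Multiplying the contributions gives O(n log n).

Answer: O(n log n)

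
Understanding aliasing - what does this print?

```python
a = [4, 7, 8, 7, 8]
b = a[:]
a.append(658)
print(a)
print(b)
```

Key concept: slice [:] creates copy.
Step by step:
`a = [4, 7, 8, 7, 8]` → a = [4, 7, 8, 7, 8]
`b = a[:]` → b = [4, 7, 8, 7, 8]
`a.append(658)` → a = [4, 7, 8, 7, 8, 658]
`print(a)` → prints [4, 7, 8, 7, 8, 658]
`print(b)` → prints [4, 7, 8, 7, 8]

Answer:
[4, 7, 8, 7, 8, 658]
[4, 7, 8, 7, 8]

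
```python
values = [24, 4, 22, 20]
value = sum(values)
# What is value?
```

Trace:
`values = [24, 4, 22, 20]` → values = [24, 4, 22, 20]
`value = sum(values)` → value = 70
So value = 70

Answer: 70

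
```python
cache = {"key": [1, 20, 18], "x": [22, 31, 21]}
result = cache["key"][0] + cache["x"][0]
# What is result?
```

Trace:
`cache = {"key": [1, 20, 18], "x": [22, 31, 21]}` → cache = {'key': [1, 20, 18], 'x': [22, 31, 21]}
`result = cache["key"][0] + cache["x"][0]` → result = 23
So result = 23

Answer: 23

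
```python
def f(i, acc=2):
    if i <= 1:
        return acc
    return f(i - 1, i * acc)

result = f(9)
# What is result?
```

Accumulator trace (n, acc): (9, 2) -> (8, 18) -> (7, 144) -> (6, 1008) -> (5, 6048) -> (4, 30240) -> (3, 120960) -> (2, 362880) -> (1, 725760) -> return 725760

Answer: 725760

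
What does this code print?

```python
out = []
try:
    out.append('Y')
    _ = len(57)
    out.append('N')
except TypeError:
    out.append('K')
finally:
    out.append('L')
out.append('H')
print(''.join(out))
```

Execution trace: 'Y' (try body) → 'K' (except TypeError) → 'L' (finally) → 'H' (after the try/except). Output: YKLH

Answer: YKLH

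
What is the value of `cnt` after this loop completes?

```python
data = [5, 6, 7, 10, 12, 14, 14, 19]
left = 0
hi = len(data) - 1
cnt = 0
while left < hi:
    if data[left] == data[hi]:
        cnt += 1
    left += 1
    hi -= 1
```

Count matching pairs from ends
`cnt` takes the values: 0

Answer: 0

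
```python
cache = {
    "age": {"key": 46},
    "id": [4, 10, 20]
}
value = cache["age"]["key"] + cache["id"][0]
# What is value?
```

Trace:
`cache = { ...` → cache = {'age': {'key': 46}, 'id': [4, 10, 20]}
`value = cache["age"]["key"] + cache["id"][0]` → value = 50
So value = 50

Answer: 50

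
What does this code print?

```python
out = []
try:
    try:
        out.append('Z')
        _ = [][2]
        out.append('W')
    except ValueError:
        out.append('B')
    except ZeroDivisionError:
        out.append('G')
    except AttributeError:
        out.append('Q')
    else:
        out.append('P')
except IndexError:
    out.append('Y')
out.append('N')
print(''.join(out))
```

Execution trace: 'Z' (try body) → 'Y' (outer except IndexError) → 'N' (after the try/except). Output: ZYN

Answer: ZYN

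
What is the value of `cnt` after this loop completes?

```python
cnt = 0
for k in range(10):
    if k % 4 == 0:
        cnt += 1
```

Count numbers divisible by 4 in range(10)
`cnt` takes the values: 0 → 1 → 2 → 3

Answer: 3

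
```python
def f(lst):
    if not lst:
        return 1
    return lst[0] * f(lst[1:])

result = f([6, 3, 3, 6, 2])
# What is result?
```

Product over [6, 3, 3, 6, 2] = 6 * 3 * 3 * 6 * 2 = 648

Answer: 648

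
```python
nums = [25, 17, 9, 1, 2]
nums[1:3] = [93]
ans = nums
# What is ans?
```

Trace:
`nums = [25, 17, 9, 1, 2]` → nums = [25, 17, 9, 1, 2]
`nums[1:3] = [93]` → nums = [25, 93, 1, 2]
`ans = nums` → ans = [25, 93, 1, 2]
So ans = [25, 93, 1, 2]

Answer: [25, 93, 1, 2]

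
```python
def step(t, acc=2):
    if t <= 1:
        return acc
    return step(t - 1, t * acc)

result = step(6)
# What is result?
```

Accumulator trace (n, acc): (6, 2) -> (5, 12) -> (4, 60) -> (3, 240) -> (2, 720) -> (1, 1440) -> return 1440

Answer: 1440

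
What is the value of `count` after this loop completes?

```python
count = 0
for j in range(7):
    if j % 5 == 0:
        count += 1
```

Count numbers divisible by 5 in range(7)
`count` takes the values: 0 → 1 → 2

Answer: 2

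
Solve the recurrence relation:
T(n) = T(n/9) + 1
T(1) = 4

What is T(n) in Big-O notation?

Each step divides n by 9 and adds 1. After log_9(n) steps we reach T(1)=4. So T(n) = 1·log_9(n) + 4 = O(log n).

Answer: O(log n)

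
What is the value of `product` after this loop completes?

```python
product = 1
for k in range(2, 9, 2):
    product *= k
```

Product of even numbers 2 to 8
`product` takes the values: 1 → 2 → 8 → 48 → 384

Answer: 384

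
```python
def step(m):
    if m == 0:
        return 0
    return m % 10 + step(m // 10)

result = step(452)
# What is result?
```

Sum of digits of 452: 2 + 5 + 4 = 11

Answer: 11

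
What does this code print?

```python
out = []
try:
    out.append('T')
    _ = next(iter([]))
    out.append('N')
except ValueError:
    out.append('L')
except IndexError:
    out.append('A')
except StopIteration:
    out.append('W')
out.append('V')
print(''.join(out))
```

Execution trace: 'T' (try body) → 'W' (except StopIteration) → 'V' (after the try/except). Output: TWV

Answer: TWV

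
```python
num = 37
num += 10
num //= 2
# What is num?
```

Trace:
`num = 37` → num = 37
`num += 10` → num = 47
`num //= 2` → num = 23
So num = 23

Answer: 23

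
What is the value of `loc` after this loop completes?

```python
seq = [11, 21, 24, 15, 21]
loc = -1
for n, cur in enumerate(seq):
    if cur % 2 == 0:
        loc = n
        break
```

First even number index in [11, 21, 24, 15, 21]
`loc` takes the values: -1 → 2

Answer: 2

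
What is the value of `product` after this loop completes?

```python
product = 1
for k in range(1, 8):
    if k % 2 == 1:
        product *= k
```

Product of odd numbers 1 to 7
`product` takes the values: 1 → 3 → 15 → 105

Answer: 105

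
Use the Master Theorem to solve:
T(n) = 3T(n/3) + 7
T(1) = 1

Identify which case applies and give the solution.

a=3, b=3, f(n)=7. log_3(3) = 1. Since c=0 < 1, Case 1 applies: T(n) = Θ(n^log_b(a)) = O(n).

Answer: O(n) - Case 1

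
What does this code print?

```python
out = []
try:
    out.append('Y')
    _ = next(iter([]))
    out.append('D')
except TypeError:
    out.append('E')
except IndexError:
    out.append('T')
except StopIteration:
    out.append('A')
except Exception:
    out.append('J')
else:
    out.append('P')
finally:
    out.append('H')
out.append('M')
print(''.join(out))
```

Execution trace: 'Y' (try body) → 'A' (except StopIteration) → 'H' (finally) → 'M' (after the try/except). Output: YAHM

Answer: YAHM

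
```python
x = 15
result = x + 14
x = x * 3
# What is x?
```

Trace:
`x = 15` → x = 15
`result = x + 14` → result = 29
`x = x * 3` → x = 45
So x = 45

Answer: 45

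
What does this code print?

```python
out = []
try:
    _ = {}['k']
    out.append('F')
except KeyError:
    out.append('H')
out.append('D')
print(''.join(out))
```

Execution trace: 'H' (except KeyError) → 'D' (after the try/except). Output: HD

Answer: HD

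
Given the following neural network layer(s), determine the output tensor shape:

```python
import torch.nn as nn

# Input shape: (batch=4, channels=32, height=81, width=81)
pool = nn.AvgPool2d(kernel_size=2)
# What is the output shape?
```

Input: (4, 32, 81, 81) -> Output: (4, 32, 40, 40)

Answer: (4, 32, 40, 40)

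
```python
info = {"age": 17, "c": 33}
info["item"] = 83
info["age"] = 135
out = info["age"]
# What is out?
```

Trace:
`info = {"age": 17, "c": 33}` → info = {'age': 17, 'c': 33}
`info["item"] = 83` → info = {'age': 17, 'c': 33, 'item': 83}
`info["age"] = 135` → info = {'age': 135, 'c': 33, 'item': 83}
`out = info["age"]` → out = 135
So out = 135

Answer: 135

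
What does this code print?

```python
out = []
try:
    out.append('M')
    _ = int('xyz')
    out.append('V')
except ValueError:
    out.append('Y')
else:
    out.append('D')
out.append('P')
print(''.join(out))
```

Execution trace: 'M' (try body) → 'Y' (except ValueError) → 'P' (after the try/except). Output: MYP

Answer: MYP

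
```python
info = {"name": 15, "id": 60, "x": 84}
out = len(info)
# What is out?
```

Trace:
`info = {"name": 15, "id": 60, "x": 84}` → info = {'name': 15, 'id': 60, 'x': 84}
`out = len(info)` → out = 3
So out = 3

Answer: 3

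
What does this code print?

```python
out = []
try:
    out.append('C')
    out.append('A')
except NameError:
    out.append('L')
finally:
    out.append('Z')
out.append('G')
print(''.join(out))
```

Execution trace: 'C' (try body) → 'A' (try body, no exception) → 'Z' (finally) → 'G' (after the try/except). Output: CAZG

Answer: CAZG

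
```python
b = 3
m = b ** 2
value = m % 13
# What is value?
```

Trace:
`b = 3` → b = 3
`m = b ** 2` → m = 9
`value = m % 13` → value = 9
So value = 9

Answer: 9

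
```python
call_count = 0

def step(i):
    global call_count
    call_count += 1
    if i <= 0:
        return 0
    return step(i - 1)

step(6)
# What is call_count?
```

Linear recursion stepping by 1: 7 calls from i=6 down to ≤0.

Answer: 7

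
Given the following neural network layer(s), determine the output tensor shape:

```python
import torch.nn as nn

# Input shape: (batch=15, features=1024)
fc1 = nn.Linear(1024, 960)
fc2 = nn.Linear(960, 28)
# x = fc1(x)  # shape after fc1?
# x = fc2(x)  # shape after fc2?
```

Input: (15, 1024) -> after fc1: (15, 960) -> Output: (15, 28)

Answer: (15, 28)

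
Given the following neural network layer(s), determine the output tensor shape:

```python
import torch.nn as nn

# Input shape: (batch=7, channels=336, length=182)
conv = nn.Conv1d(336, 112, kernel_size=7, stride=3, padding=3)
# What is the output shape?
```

Input: (7, 336, 182) -> Output: (7, 112, 61)

Answer: (7, 112, 61)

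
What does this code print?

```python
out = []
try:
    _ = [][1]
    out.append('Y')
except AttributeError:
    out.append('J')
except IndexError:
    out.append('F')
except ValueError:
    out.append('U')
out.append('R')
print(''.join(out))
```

Execution trace: 'F' (except IndexError) → 'R' (after the try/except). Output: FR

Answer: FR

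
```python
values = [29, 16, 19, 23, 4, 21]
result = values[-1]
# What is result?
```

Trace:
`values = [29, 16, 19, 23, 4, 21]` → values = [29, 16, 19, 23, 4, 21]
`result = values[-1]` → result = 21
So result = 21

Answer: 21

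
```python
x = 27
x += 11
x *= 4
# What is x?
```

Trace:
`x = 27` → x = 27
`x += 11` → x = 38
`x *= 4` → x = 152
So x = 152

Answer: 152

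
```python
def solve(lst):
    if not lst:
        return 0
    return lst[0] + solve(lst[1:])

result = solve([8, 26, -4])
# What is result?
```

8 + 26 + (-4) + 0 = 30

Answer: 30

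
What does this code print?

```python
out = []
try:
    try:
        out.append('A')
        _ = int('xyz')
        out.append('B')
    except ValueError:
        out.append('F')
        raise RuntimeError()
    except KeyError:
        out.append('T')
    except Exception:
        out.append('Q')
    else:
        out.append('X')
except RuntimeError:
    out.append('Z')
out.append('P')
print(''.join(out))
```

Execution trace: 'A' (inner try body) → 'F' (inner except ValueError) → 'Z' (outer except RuntimeError) → 'P' (after the try/except). Output: AFZP

Answer: AFZP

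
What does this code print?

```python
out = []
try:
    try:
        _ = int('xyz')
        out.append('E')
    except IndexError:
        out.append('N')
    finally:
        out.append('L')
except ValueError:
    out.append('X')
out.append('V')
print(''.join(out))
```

Execution trace: 'L' (inner finally) → 'X' (outer except ValueError) → 'V' (after the try/except). Output: LXV

Answer: LXV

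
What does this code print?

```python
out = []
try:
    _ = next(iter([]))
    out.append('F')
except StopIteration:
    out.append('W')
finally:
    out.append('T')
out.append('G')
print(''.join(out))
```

Execution trace: 'W' (except StopIteration) → 'T' (finally) → 'G' (after the try/except). Output: WTG

Answer: WTG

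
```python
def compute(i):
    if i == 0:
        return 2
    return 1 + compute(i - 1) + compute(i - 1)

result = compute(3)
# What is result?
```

compute(i) = 1 + 2·compute(i-1), compute(0)=2. Closed form: (2+1)·2^3 - 1 = 23.

Answer: 23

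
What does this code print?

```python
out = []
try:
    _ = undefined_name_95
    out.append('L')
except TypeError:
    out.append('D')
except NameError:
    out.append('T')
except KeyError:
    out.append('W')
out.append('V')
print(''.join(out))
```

Execution trace: 'T' (except NameError) → 'V' (after the try/except). Output: TV

Answer: TV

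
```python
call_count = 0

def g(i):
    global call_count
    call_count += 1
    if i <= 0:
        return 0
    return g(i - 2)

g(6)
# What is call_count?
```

Linear recursion stepping by 2: 4 calls from i=6 down to ≤0.

Answer: 4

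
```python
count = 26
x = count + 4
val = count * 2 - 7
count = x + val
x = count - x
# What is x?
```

Trace:
`count = 26` → count = 26
`x = count + 4` → x = 30
`val = count * 2 - 7` → val = 45
`count = x + val` → count = 75
`x = count - x` → x = 45
So x = 45

Answer: 45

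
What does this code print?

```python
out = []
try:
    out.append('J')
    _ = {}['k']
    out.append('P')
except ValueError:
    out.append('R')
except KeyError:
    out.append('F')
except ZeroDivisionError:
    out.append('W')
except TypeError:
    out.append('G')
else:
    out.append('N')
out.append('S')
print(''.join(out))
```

Execution trace: 'J' (try body) → 'F' (except KeyError) → 'S' (after the try/except). Output: JFS

Answer: JFS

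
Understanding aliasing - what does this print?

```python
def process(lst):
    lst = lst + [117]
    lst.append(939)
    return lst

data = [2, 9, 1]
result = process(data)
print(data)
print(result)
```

Key concept: rebinding parameter vs mutation.
Step by step:
`data = [2, 9, 1]` → data = [2, 9, 1]
`result = process(data)` → result = [2, 9, 1, 117, 939]
`print(data)` → prints [2, 9, 1]
`print(result)` → prints [2, 9, 1, 117, 939]

Answer:
[2, 9, 1]
[2, 9, 1, 117, 939]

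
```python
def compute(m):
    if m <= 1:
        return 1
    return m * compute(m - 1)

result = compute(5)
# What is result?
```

compute(5) = 5 * 4 * 3 * 2 * 1 = 120

Answer: 120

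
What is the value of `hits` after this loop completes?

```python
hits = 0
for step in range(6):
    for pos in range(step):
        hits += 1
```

Triangle number: 0+1+2+...+5
`hits` takes the values: 0 → 1 → 2 → 3 → 4 → 5 → 6 → 7 → 8 → 9 → 10 → 11 → 12 → 13 → 14 → 15

Answer: 15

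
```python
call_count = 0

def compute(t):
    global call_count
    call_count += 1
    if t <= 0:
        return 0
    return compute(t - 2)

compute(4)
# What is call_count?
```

Linear recursion stepping by 2: 3 calls from t=4 down to ≤0.

Answer: 3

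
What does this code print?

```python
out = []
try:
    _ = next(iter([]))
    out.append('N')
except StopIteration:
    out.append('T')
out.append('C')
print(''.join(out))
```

Execution trace: 'T' (except StopIteration) → 'C' (after the try/except). Output: TC

Answer: TC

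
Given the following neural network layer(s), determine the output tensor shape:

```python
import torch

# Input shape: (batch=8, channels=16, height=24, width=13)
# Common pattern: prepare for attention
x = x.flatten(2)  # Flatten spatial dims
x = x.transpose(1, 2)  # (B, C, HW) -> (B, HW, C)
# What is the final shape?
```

Input: (8, 16, 24, 13) -> after flatten(2): (8, 16, 312) -> Output: (8, 312, 16)

Answer: (8, 312, 16)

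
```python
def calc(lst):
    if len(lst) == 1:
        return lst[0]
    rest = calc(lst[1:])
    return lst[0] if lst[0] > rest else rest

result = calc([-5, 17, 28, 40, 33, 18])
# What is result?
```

Recursive max over [-5, 17, 28, 40, 33, 18] = 40

Answer: 40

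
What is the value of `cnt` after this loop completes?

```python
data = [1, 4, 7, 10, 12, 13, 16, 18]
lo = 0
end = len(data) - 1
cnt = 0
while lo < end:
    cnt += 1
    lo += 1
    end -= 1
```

Iterations until pointers meet (list length 8)
`cnt` takes the values: 0 → 1 → 2 → 3 → 4

Answer: 4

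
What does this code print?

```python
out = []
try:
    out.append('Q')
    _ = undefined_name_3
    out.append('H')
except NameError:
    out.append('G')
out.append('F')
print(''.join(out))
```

Execution trace: 'Q' (try body) → 'G' (except NameError) → 'F' (after the try/except). Output: QGF

Answer: QGF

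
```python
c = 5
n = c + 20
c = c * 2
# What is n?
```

Trace:
`c = 5` → c = 5
`n = c + 20` → n = 25
`c = c * 2` → c = 10
So n = 25

Answer: 25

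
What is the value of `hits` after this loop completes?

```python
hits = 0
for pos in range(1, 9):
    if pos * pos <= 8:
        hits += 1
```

Count numbers where pos² ≤ 8
`hits` takes the values: 0 → 1 → 2

Answer: 2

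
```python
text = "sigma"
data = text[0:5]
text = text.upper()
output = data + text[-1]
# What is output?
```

Trace:
`text = "sigma"` → text = 'sigma'
`data = text[0:5]` → data = 'sigma'
`text = text.upper()` → text = 'SIGMA'
`output = data + text[-1]` → output = 'sigmaA'
So output = 'sigmaA'

Answer: 'sigmaA'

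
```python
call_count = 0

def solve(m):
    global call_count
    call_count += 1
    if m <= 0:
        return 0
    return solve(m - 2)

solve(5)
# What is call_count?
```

Linear recursion stepping by 2: 4 calls from m=5 down to ≤0.

Answer: 4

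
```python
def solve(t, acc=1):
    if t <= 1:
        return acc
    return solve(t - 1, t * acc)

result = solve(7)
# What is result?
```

Accumulator trace (n, acc): (7, 1) -> (6, 7) -> (5, 42) -> (4, 210) -> (3, 840) -> (2, 2520) -> (1, 5040) -> return 5040

Answer: 5040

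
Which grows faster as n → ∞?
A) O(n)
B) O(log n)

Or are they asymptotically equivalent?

O(n) vs O(log n): Higher order terms dominate.

Answer: A) O(n) grows faster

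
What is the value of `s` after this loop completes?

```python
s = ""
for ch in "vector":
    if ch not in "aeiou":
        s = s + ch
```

Remove vowels from 'vector'
`s` takes the values: "" → "v" → "vc" → "vct" → "vctr"

Answer: "vctr"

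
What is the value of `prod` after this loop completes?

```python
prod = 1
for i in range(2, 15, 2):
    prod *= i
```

Product of even numbers 2 to 14
`prod` takes the values: 1 → 2 → 8 → 48 → 384 → 3840 → 46080 → 645120

Answer: 645120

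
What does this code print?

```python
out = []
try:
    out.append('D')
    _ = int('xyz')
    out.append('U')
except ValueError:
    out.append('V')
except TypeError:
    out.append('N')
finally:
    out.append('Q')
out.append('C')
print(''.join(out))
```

Execution trace: 'D' (try body) → 'V' (except ValueError) → 'Q' (finally) → 'C' (after the try/except). Output: DVQC

Answer: DVQC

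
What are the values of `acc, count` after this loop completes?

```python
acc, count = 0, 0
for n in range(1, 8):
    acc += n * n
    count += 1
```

Sum of squares and count
`acc, count` takes the values: (0, 0) → (1, 0) → (1, 1) → (5, 1) → (5, 2) → (14, 2) → (14, 3) → (30, 3) → (30, 4) → (55, 4) → (55, 5) → (91, 5) → (91, 6) → (140, 6) → (140, 7)

Answer: 140, 7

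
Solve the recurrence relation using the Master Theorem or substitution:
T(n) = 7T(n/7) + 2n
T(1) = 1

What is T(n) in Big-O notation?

By Master Theorem: a=7, b=7, f(n)=2n. Since log_7(7) = 1 and f(n) = Θ(n^1), Case 2 applies. T(n) = O(n log n).

Answer: O(n log n)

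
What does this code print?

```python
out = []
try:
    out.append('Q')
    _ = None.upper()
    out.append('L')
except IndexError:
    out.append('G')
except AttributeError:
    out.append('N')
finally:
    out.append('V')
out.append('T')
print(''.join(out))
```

Execution trace: 'Q' (try body) → 'N' (except AttributeError) → 'V' (finally) → 'T' (after the try/except). Output: QNVT

Answer: QNVT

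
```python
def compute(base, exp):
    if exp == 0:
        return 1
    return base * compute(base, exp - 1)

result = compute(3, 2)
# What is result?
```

compute(3, 2) = 3 * 3 = 9

Answer: 9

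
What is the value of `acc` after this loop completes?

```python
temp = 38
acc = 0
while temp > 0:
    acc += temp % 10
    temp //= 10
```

Sum digits of 38
`acc` takes the values: 0 → 8 → 11

Answer: 11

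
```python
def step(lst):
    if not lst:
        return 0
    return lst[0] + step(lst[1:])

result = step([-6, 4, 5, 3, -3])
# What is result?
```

(-6) + 4 + 5 + 3 + (-3) + 0 = 3

Answer: 3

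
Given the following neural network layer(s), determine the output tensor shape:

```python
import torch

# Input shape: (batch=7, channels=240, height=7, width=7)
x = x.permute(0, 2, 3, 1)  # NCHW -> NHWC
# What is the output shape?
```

Input: (7, 240, 7, 7) -> Output: (7, 7, 7, 240)

Answer: (7, 7, 7, 240)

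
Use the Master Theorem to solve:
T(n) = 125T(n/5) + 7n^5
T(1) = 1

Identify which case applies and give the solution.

a=125, b=5, f(n)=7n^5. log_5(125) = 3. Since c=5 > 3 and the regularity condition holds (125(n/5)^5 = (125/5^5)n^5 with 125/5^5 < 1), Case 3 applies: T(n) = Θ(f(n)) = O(n^5).

Answer: O(n^5) - Case 3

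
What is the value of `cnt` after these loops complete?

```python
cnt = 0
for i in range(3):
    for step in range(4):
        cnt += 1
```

3 * 4 = 12
`cnt` takes the values: 0 → 1 → 2 → 3 → 4 → 5 → 6 → 7 → 8 → 9 → 10 → 11 → 12

Answer: 12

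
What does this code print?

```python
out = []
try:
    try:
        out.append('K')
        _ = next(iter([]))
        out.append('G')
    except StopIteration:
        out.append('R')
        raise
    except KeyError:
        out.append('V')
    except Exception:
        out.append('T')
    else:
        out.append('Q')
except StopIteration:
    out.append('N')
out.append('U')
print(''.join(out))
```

Execution trace: 'K' (inner try body) → 'R' (inner except StopIteration) → 'N' (outer except StopIteration) → 'U' (after the try/except). Output: KRNU

Answer: KRNU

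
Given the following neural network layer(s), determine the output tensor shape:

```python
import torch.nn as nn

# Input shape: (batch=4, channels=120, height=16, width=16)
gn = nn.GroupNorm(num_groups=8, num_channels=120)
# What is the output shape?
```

Input: (4, 120, 16, 16) -> Output: (4, 120, 16, 16)

Answer: (4, 120, 16, 16)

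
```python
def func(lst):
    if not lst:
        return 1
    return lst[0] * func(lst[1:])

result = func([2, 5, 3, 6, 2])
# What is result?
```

Product over [2, 5, 3, 6, 2] = 2 * 5 * 3 * 6 * 2 = 360

Answer: 360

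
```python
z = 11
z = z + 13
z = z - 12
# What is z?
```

Trace:
`z = 11` → z = 11
`z = z + 13` → z = 24
`z = z - 12` → z = 12
So z = 12

Answer: 12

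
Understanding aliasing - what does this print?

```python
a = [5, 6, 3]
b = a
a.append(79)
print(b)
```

Key concept: basic list aliasing.
Step by step:
`a = [5, 6, 3]` → a = [5, 6, 3]
`b = a` → b = [5, 6, 3] (same object as a)
`a.append(79)` → a = [5, 6, 3, 79] (same object as b); b = [5, 6, 3, 79] (same object as a)
`print(b)` → prints [5, 6, 3, 79]

Answer: [5, 6, 3, 79]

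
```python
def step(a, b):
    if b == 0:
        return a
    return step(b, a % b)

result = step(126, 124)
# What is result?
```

step(126, 124) -> step(124, 2) -> step(2, 0) -> 2

Answer: 2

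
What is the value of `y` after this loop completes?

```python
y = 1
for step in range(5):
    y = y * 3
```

Multiply by 3, 5 times: 1 * 3^5 = 243
`y` takes the values: 1 → 3 → 9 → 27 → 81 → 243

Answer: 243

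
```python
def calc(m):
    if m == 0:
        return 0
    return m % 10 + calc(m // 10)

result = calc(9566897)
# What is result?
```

Sum of digits of 9566897: 7 + 9 + 8 + 6 + 6 + 5 + 9 = 50

Answer: 50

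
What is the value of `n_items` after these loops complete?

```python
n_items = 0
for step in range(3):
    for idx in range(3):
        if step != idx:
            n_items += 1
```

3² - 3 (exclude diagonal)
`n_items` takes the values: 0 → 1 → 2 → 3 → 4 → 5 → 6

Answer: 6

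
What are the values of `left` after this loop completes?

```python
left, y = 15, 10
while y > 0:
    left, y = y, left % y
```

GCD of 15 and 10
`left` takes the values: 15 → 10 → 5

Answer: 5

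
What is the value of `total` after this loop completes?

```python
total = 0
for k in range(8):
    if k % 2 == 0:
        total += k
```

Sum of even numbers 0 to 7
`total` takes the values: 0 → 2 → 6 → 12

Answer: 12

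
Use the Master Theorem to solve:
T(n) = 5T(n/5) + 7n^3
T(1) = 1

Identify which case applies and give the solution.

a=5, b=5, f(n)=7n^3. log_5(5) = 1. Since c=3 > 1 and the regularity condition holds (5(n/5)^3 = (5/5^3)n^3 with 5/5^3 < 1), Case 3 applies: T(n) = Θ(f(n)) = O(n^3).

Answer: O(n^3) - Case 3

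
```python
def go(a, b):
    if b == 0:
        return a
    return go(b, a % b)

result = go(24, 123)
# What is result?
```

go(24, 123) -> go(123, 24) -> go(24, 3) -> go(3, 0) -> 3

Answer: 3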